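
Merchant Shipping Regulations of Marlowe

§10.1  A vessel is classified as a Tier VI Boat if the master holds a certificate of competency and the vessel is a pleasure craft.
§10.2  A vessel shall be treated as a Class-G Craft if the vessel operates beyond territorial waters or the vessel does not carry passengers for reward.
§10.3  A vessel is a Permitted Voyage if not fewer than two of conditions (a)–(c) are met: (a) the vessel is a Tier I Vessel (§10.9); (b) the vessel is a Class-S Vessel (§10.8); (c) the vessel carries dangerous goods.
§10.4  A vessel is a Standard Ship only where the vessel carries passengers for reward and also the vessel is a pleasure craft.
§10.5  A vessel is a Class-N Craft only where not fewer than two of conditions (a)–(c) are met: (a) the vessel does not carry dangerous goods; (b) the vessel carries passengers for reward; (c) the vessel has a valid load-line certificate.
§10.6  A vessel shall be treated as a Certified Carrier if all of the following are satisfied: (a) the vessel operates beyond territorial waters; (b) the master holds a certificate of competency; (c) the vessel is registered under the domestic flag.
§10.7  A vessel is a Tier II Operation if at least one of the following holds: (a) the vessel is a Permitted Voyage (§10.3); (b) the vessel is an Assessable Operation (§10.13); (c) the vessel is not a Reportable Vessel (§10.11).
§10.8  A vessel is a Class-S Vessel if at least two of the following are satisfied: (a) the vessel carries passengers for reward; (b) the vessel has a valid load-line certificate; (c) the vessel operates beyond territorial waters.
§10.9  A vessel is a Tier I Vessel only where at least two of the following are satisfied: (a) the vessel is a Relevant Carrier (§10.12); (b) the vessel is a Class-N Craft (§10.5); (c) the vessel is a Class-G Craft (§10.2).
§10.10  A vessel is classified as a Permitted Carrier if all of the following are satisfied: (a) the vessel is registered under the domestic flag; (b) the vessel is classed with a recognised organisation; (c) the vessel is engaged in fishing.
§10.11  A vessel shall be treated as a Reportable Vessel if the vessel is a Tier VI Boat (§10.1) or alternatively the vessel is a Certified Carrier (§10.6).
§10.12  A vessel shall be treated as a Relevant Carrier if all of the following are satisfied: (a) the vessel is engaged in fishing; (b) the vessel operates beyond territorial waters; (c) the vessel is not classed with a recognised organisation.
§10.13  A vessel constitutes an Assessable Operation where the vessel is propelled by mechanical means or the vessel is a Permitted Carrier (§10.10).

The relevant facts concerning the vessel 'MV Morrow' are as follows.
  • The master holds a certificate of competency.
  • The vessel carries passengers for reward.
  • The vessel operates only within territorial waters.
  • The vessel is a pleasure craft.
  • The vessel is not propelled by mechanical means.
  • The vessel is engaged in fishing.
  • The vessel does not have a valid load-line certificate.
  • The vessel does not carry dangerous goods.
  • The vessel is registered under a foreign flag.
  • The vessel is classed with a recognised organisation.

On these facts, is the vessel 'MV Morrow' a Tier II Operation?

No

Under §10.12: the vessel is engaged in fishing? yes; and the vessel operates beyond territorial waters? no; and the vessel is not classed with a recognised organisation? no. So the vessel is not a Relevant Carrier.
Under §10.5: the vessel does not carry dangerous goods? yes; the vessel carries passengers for reward? yes; the vessel has a valid load-line certificate? no — 2 of 3 hold (need ≥2) → satisfied.
Under §10.2: the vessel operates beyond territorial waters? no; or the vessel does not carry passengers for reward? no. So the vessel is not a Class-G Craft.
Under §10.9: Relevant Carrier (§10.12)? no; Class-N Craft (§10.5)? yes; Class-G Craft (§10.2)? no — 1 of 3 hold (need ≥2) → not satisfied.
Under §10.8: the vessel carries passengers for reward? yes; the vessel has a valid load-line certificate? no; the vessel operates beyond territorial waters? no — 1 of 3 hold (need ≥2) → not satisfied.
Under §10.3: Tier I Vessel (§10.9)? no; Class-S Vessel (§10.8)? no; the vessel carries dangerous goods? no — 0 of 3 hold (need ≥2) → not satisfied.
Under §10.10: the vessel is registered under the domestic flag? no; and the vessel is classed with a recognised organisation? yes; and the vessel is engaged in fishing? yes. So the vessel is not a Permitted Carrier.
Under §10.13: the vessel is propelled by mechanical means? no; or Permitted Carrier (§10.10)? no. So the vessel is not an Assessable Operation.
Under §10.1: the master holds a certificate of competency? yes; and the vessel is a pleasure craft? yes. So the vessel is a Tier VI Boat.
Under §10.6: the vessel operates beyond territorial waters? no; and the master holds a certificate of competency? yes; and the vessel is registered under the domestic flag? no. So the vessel is not a Certified Carrier.
Under §10.11: Tier VI Boat (§10.1)? yes; or Certified Carrier (§10.6)? no. So the vessel is a Reportable Vessel.
Under §10.7: Permitted Voyage (§10.3)? no; or Assessable Operation (§10.13)? no; or not a Reportable Vessel (§10.11)? no. So the vessel is not a Tier II Operation.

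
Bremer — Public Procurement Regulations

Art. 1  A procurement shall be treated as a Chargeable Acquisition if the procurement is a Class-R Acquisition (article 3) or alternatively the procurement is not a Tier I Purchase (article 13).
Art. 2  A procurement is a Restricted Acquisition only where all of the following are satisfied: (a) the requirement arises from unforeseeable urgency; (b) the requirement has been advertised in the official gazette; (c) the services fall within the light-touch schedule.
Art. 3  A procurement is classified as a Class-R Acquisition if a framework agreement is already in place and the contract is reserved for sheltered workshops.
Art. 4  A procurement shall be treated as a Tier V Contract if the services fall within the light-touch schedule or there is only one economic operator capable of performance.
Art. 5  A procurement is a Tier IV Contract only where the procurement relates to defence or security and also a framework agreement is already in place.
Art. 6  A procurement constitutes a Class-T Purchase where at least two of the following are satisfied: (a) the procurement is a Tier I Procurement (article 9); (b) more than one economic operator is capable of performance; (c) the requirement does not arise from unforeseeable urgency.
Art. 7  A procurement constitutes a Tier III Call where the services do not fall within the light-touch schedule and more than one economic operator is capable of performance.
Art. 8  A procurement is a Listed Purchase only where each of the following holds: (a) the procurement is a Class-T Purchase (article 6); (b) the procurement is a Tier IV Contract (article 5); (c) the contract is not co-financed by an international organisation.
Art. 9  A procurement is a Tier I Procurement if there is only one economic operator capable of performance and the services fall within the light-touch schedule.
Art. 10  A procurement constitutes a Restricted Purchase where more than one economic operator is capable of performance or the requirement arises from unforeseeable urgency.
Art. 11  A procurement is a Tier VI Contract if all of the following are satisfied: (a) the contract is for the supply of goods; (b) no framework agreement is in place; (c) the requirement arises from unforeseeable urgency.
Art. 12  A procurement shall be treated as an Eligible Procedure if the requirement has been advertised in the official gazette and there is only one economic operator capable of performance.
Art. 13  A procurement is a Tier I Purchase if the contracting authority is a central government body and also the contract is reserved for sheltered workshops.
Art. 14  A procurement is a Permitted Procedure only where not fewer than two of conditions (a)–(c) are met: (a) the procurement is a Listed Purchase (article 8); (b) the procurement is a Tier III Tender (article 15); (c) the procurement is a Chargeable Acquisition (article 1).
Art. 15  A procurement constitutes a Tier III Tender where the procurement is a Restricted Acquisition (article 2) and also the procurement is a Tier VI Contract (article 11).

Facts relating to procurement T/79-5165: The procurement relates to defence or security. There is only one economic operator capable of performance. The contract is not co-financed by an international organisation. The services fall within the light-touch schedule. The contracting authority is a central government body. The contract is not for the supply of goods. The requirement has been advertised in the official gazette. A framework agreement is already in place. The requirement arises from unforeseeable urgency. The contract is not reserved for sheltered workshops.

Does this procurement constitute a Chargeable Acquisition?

Yes

article 3 — Class-R Acquisition: [a framework agreement is already in place? yes] AND [the contract is reserved for sheltered workshops? no] → not satisfied.
article 13 — Tier I Purchase: [the contracting authority is a central government body? yes] AND [the contract is reserved for sheltered workshops? no] → not satisfied.
article 1 — Chargeable Acquisition: [Class-R Acquisition (article 3)? no] OR [not a Tier I Purchase (article 13)? yes] → satisfied.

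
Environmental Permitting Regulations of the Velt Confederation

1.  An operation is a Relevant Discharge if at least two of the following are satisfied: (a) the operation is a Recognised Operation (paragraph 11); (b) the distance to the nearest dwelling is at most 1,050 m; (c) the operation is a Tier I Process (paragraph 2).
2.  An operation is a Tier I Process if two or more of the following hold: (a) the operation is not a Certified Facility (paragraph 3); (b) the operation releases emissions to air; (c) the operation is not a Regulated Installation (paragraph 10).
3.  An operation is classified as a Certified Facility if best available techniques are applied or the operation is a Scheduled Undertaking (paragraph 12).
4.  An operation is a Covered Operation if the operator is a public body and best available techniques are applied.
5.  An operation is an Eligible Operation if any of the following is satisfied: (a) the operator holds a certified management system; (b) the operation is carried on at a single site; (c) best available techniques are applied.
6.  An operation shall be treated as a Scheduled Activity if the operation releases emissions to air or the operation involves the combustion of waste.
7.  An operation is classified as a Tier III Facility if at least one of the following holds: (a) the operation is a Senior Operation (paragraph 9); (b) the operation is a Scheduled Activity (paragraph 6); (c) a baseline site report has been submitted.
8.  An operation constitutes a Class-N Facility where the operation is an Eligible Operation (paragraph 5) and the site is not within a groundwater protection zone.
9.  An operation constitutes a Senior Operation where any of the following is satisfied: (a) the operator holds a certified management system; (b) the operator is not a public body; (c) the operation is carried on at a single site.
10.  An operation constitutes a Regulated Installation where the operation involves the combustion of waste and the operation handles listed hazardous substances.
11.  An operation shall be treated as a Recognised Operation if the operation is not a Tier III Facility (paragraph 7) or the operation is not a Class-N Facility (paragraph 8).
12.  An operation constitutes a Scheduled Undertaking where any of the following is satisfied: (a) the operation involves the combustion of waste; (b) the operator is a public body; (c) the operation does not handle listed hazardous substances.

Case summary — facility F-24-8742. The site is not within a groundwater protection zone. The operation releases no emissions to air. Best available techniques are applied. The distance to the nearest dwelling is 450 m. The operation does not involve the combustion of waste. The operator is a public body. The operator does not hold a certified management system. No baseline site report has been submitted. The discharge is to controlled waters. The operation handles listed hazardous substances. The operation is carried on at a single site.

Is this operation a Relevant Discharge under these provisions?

No

paragraph 9 — Senior Operation: [the operator holds a certified management system? no] OR [the operator is not a public body? no] OR [the operation is carried on at a single site? yes] → satisfied.
paragraph 6 — Scheduled Activity: [the operation releases emissions to air? no] OR [the operation involves the combustion of waste? no] → not satisfied.
paragraph 7 — Tier III Facility: [Senior Operation (paragraph 9)? yes] OR [Scheduled Activity (paragraph 6)? no] OR [a baseline site report has been submitted? no] → satisfied.
paragraph 5 — Eligible Operation: [the operator holds a certified management system? no] OR [the operation is carried on at a single site? yes] OR [best available techniques are applied? yes] → satisfied.
paragraph 8 — Class-N Facility: [Eligible Operation (paragraph 5)? yes] AND [the site is not within a groundwater protection zone? yes] → satisfied.
paragraph 11 — Recognised Operation: [not a Tier III Facility (paragraph 7)? no] OR [not a Class-N Facility (paragraph 8)? no] → not satisfied.
paragraph 12 — Scheduled Undertaking: [the operation involves the combustion of waste? no] OR [the operator is a public body? yes] OR [the operation does not handle listed hazardous substances? no] → satisfied.
paragraph 3 — Certified Facility: [best available techniques are applied? yes] OR [Scheduled Undertaking (paragraph 12)? yes] → satisfied.
paragraph 10 — Regulated Installation: [the operation involves the combustion of waste? no] AND [the operation handles listed hazardous substances? yes] → not satisfied.
paragraph 2 — Tier I Process: not a Certified Facility (paragraph 3)? no; the operation releases emissions to air? no; not a Regulated Installation (paragraph 10)? yes — 1 of 3 hold (need ≥2) → not satisfied.
paragraph 1 — Relevant Discharge: Recognised Operation (paragraph 11)? no; distance to the nearest dwelling: 450 m ≤ 1,050 m? yes; Tier I Process (paragraph 2)? no — 1 of 3 hold (need ≥2) → not satisfied.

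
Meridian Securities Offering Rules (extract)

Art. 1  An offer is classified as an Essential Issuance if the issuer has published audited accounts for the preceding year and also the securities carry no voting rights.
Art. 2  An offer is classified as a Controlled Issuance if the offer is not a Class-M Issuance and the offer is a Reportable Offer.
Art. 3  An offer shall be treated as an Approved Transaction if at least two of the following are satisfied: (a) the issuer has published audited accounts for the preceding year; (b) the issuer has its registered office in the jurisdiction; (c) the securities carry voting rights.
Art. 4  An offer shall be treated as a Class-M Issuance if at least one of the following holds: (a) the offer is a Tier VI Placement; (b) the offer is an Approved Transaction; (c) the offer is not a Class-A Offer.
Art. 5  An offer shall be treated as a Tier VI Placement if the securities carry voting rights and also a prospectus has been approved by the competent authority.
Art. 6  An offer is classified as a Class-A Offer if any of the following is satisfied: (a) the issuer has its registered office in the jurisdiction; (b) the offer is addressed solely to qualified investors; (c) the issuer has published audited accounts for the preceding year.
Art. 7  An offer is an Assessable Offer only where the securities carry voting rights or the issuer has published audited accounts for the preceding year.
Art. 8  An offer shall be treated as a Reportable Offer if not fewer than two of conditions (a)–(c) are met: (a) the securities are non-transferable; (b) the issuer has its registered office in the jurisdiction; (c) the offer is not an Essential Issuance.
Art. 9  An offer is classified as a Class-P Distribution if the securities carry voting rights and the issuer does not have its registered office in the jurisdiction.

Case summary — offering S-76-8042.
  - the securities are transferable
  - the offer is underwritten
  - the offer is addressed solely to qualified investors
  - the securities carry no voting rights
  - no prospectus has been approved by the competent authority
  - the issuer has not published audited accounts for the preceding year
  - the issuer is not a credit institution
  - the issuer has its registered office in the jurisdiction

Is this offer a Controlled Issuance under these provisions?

Yes

article 5 — Tier VI Placement: [the securities carry voting rights? no] AND [a prospectus has been approved by the competent authority? no] → not satisfied.
article 3 — Approved Transaction: the issuer has published audited accounts for the preceding year? no; the issuer has its registered office in the jurisdiction? yes; the securities carry voting rights? no — 1 of 3 hold (need ≥2) → not satisfied.
article 6 — Class-A Offer: [the issuer has its registered office in the jurisdiction? yes] OR [the offer is addressed solely to qualified investors? yes] OR [the issuer has published audited accounts for the preceding year? no] → satisfied.
article 4 — Class-M Issuance: [Tier VI Placement (article 5)? no] OR [Approved Transaction (article 3)? no] OR [not a Class-A Offer (article 6)? no] → not satisfied.
article 1 — Essential Issuance: [the issuer has published audited accounts for the preceding year? no] AND [the securities carry no voting rights? yes] → not satisfied.
article 8 — Reportable Offer: the securities are non-transferable? no; the issuer has its registered office in the jurisdiction? yes; not an Essential Issuance (article 1)? yes — 2 of 3 hold (need ≥2) → satisfied.
article 2 — Controlled Issuance: [not a Class-M Issuance (article 4)? yes] AND [Reportable Offer (article 8)? yes] → satisfied.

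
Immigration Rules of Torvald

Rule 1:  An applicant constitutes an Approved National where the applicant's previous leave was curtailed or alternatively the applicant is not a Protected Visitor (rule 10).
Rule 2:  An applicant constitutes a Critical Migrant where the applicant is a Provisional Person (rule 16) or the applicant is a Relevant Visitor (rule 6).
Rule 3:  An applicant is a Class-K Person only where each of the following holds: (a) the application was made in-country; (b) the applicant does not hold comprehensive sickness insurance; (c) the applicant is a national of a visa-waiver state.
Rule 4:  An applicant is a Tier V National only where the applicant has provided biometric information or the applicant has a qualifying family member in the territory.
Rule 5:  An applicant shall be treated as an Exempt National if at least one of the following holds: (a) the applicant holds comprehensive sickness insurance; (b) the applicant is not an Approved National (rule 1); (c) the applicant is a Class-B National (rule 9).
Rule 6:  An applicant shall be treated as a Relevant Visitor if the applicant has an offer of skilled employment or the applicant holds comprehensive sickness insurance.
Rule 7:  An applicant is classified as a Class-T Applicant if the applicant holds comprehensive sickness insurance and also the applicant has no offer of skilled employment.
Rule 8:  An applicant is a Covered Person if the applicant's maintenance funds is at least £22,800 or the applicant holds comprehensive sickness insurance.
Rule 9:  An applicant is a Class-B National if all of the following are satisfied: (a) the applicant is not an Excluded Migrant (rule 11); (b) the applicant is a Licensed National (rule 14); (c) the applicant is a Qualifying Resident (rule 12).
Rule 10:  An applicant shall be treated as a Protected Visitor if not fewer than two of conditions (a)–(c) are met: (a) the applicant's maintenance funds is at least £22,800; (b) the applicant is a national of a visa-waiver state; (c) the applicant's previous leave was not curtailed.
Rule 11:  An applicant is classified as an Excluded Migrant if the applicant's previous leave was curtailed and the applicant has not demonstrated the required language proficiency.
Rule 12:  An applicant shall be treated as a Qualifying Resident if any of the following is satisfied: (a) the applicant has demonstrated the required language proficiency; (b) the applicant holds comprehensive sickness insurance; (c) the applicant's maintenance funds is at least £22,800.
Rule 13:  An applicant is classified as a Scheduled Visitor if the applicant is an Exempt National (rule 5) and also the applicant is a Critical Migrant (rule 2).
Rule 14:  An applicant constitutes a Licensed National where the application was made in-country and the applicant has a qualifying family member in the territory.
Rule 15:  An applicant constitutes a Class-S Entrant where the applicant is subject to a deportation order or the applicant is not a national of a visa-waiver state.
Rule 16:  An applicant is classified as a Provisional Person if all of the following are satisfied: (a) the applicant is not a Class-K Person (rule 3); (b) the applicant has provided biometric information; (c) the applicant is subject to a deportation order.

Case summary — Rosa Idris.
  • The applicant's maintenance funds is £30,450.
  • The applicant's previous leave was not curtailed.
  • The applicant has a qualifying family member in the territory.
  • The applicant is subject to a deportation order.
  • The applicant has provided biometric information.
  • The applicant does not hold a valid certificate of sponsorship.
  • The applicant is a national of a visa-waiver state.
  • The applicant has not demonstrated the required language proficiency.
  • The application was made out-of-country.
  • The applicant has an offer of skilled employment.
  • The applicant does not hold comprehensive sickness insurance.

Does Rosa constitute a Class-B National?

No

Under rule 11: the applicant's previous leave was curtailed? no; and the applicant has not demonstrated the required language proficiency? yes. So the applicant is not an Excluded Migrant.
Under rule 14: the application was made in-country? no; and the applicant has a qualifying family member in the territory? yes. So the applicant is not a Licensed National.
Under rule 12: the applicant has demonstrated the required language proficiency? no; or the applicant holds comprehensive sickness insurance? no; or applicant's maintenance funds: £30,450 ≥ £22,800? yes. So the applicant is a Qualifying Resident.
Under rule 9: not an Excluded Migrant (rule 11)? yes; and Licensed National (rule 14)? no; and Qualifying Resident (rule 12)? yes. So the applicant is not a Class-B National.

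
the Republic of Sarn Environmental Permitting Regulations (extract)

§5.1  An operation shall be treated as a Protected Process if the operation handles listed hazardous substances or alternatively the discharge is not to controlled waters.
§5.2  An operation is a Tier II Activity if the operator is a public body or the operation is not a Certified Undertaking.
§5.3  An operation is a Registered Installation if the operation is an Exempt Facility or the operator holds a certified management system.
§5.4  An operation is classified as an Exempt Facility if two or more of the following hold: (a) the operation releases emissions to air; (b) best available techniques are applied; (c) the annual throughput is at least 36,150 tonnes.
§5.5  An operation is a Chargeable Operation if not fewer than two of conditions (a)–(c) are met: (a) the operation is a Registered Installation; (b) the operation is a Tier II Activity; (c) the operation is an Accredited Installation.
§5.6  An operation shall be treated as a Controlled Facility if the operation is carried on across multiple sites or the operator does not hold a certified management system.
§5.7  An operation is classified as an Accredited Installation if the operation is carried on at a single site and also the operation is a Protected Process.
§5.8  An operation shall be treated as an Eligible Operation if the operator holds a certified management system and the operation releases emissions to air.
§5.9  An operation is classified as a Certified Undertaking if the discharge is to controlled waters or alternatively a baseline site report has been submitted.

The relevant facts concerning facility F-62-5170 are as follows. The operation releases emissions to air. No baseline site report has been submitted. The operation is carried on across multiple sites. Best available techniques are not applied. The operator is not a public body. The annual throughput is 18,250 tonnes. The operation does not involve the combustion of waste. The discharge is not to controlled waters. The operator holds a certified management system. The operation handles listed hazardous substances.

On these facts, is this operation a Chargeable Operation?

Under §5.4: the operation releases emissions to air? yes; best available techniques are applied? no; annual throughput: 18,250 tonnes ≥ 36,150 tonnes? no — 1 of 3 hold (need ≥2) → not satisfied.
Under §5.3: Exempt Facility (§5.4)? no; or the operator holds a certified management system? yes. So the operation is a Registered Installation.
Under §5.9: the discharge is to controlled waters? no; or a baseline site report has been submitted? no. So the operation is not a Certified Undertaking.
Under §5.2: the operator is a public body? no; or not a Certified Undertaking (§5.9)? yes. So the operation is a Tier II Activity.
Under §5.1: the operation handles listed hazardous substances? yes; or the discharge is not to controlled waters? yes. So the operation is a Protected Process.
Under §5.7: the operation is carried on at a single site? no; and Protected Process (§5.1)? yes. So the operation is not an Accredited Installation.
Under §5.5: Registered Installation (§5.3)? yes; Tier II Activity (§5.2)? yes; Accredited Installation (§5.7)? no — 2 of 3 hold (need ≥2) → satisfied.

Yes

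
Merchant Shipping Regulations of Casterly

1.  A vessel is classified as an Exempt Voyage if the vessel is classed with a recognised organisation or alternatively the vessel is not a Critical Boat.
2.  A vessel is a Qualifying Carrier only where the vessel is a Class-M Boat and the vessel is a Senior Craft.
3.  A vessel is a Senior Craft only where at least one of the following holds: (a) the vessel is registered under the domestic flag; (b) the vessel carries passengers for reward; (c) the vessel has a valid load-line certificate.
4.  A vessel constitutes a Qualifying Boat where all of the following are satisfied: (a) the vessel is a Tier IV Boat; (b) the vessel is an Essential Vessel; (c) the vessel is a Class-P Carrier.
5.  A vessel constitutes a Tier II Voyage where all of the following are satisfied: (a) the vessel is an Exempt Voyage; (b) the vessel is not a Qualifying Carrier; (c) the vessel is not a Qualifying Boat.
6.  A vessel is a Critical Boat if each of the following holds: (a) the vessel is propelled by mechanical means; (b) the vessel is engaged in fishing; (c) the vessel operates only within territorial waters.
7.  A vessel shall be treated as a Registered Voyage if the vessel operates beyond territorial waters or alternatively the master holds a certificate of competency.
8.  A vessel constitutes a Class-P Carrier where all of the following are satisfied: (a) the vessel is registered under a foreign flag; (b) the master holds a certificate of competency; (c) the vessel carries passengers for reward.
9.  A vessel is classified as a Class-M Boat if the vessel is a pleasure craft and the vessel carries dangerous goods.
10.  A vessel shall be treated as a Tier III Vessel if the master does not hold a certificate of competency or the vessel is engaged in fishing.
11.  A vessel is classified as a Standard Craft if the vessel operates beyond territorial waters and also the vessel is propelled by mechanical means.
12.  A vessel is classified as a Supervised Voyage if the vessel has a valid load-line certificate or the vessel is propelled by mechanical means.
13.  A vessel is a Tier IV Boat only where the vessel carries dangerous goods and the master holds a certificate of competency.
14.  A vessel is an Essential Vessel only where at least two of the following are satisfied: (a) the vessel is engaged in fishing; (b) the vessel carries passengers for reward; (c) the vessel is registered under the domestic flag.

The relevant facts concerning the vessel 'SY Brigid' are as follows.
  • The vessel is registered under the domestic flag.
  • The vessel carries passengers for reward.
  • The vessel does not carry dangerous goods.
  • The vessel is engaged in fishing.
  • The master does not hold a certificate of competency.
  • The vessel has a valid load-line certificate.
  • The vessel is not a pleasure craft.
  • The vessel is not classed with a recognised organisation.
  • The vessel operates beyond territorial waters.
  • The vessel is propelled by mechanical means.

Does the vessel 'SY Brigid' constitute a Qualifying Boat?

Under paragraph 13: the vessel carries dangerous goods? no; and the master holds a certificate of competency? no. So the vessel is not a Tier IV Boat.
Under paragraph 14: the vessel is engaged in fishing? yes; the vessel carries passengers for reward? yes; the vessel is registered under the domestic flag? yes — 3 of 3 hold (need ≥2) → satisfied.
Under paragraph 8: the vessel is registered under a foreign flag? no; and the master holds a certificate of competency? no; and the vessel carries passengers for reward? yes. So the vessel is not a Class-P Carrier.
Under paragraph 4: Tier IV Boat (paragraph 13)? no; and Essential Vessel (paragraph 14)? yes; and Class-P Carrier (paragraph 8)? no. So the vessel is not a Qualifying Boat.

No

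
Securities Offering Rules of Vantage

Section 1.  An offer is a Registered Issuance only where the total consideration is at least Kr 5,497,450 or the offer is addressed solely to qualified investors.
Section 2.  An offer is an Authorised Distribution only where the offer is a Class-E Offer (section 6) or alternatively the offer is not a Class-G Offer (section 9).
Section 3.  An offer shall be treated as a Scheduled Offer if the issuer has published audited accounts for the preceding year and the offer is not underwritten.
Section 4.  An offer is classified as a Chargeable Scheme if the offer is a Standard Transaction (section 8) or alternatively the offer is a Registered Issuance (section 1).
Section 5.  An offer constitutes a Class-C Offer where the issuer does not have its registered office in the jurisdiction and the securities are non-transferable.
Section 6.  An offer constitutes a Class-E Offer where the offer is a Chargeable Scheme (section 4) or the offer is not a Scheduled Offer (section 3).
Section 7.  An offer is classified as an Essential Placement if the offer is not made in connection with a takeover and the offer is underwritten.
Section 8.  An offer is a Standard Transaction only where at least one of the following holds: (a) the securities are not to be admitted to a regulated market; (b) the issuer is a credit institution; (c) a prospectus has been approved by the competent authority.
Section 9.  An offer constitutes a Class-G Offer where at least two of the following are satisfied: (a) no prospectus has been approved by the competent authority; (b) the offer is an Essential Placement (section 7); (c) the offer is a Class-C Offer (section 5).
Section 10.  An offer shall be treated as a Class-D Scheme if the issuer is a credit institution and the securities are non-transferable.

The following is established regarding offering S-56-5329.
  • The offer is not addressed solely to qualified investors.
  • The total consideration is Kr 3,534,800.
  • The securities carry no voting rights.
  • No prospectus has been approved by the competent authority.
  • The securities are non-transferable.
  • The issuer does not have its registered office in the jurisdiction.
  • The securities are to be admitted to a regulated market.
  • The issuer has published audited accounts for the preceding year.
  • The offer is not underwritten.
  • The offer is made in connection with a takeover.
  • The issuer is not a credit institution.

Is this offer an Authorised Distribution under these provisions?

No

section 8 — Standard Transaction: [the securities are not to be admitted to a regulated market? no] OR [the issuer is a credit institution? no] OR [a prospectus has been approved by the competent authority? no] → not satisfied.
section 1 — Registered Issuance: [total consideration: Kr 3,534,800 ≥ Kr 5,497,450? no] OR [the offer is addressed solely to qualified investors? no] → not satisfied.
section 4 — Chargeable Scheme: [Standard Transaction (section 8)? no] OR [Registered Issuance (section 1)? no] → not satisfied.
section 3 — Scheduled Offer: [the issuer has published audited accounts for the preceding year? yes] AND [the offer is not underwritten? yes] → satisfied.
section 6 — Class-E Offer: [Chargeable Scheme (section 4)? no] OR [not a Scheduled Offer (section 3)? no] → not satisfied.
section 7 — Essential Placement: [the offer is not made in connection with a takeover? no] AND [the offer is underwritten? no] → not satisfied.
section 5 — Class-C Offer: [the issuer does not have its registered office in the jurisdiction? yes] AND [the securities are non-transferable? yes] → satisfied.
section 9 — Class-G Offer: no prospectus has been approved by the competent authority? yes; Essential Placement (section 7)? no; Class-C Offer (section 5)? yes — 2 of 3 hold (need ≥2) → satisfied.
section 2 — Authorised Distribution: [Class-E Offer (section 6)? no] OR [not a Class-G Offer (section 9)? no] → not satisfied.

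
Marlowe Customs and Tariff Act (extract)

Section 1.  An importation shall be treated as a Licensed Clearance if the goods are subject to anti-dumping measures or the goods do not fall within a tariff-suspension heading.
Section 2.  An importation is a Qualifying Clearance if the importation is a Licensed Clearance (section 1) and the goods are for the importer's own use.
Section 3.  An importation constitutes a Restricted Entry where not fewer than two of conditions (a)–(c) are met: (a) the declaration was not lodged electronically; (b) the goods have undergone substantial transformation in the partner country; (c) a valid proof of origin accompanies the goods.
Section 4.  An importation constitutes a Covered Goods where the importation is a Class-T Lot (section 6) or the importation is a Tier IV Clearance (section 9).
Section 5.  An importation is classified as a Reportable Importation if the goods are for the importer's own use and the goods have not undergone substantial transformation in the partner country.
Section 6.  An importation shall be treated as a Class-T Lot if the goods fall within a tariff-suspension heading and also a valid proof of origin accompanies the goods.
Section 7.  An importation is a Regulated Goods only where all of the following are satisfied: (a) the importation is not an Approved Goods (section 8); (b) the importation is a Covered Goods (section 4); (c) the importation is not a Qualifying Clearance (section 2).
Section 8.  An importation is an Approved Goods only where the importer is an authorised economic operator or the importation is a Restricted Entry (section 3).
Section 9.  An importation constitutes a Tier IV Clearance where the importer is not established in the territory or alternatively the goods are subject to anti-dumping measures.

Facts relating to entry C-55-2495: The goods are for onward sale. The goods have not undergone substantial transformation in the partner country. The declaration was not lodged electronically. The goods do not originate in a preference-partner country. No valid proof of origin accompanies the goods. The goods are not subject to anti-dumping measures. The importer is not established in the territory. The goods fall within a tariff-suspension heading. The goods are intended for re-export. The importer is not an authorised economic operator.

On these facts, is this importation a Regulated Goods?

Yes

section 3 — Restricted Entry: the declaration was not lodged electronically? yes; the goods have undergone substantial transformation in the partner country? no; a valid proof of origin accompanies the goods? no — 1 of 3 hold (need ≥2) → not satisfied.
section 8 — Approved Goods: [the importer is an authorised economic operator? no] OR [Restricted Entry (section 3)? no] → not satisfied.
section 6 — Class-T Lot: [the goods fall within a tariff-suspension heading? yes] AND [a valid proof of origin accompanies the goods? no] → not satisfied.
section 9 — Tier IV Clearance: [the importer is not established in the territory? yes] OR [the goods are subject to anti-dumping measures? no] → satisfied.
section 4 — Covered Goods: [Class-T Lot (section 6)? no] OR [Tier IV Clearance (section 9)? yes] → satisfied.
section 1 — Licensed Clearance: [the goods are subject to anti-dumping measures? no] OR [the goods do not fall within a tariff-suspension heading? no] → not satisfied.
section 2 — Qualifying Clearance: [Licensed Clearance (section 1)? no] AND [the goods are for the importer's own use? no] → not satisfied.
section 7 — Regulated Goods: [not an Approved Goods (section 8)? yes] AND [Covered Goods (section 4)? yes] AND [not a Qualifying Clearance (section 2)? yes] → satisfied.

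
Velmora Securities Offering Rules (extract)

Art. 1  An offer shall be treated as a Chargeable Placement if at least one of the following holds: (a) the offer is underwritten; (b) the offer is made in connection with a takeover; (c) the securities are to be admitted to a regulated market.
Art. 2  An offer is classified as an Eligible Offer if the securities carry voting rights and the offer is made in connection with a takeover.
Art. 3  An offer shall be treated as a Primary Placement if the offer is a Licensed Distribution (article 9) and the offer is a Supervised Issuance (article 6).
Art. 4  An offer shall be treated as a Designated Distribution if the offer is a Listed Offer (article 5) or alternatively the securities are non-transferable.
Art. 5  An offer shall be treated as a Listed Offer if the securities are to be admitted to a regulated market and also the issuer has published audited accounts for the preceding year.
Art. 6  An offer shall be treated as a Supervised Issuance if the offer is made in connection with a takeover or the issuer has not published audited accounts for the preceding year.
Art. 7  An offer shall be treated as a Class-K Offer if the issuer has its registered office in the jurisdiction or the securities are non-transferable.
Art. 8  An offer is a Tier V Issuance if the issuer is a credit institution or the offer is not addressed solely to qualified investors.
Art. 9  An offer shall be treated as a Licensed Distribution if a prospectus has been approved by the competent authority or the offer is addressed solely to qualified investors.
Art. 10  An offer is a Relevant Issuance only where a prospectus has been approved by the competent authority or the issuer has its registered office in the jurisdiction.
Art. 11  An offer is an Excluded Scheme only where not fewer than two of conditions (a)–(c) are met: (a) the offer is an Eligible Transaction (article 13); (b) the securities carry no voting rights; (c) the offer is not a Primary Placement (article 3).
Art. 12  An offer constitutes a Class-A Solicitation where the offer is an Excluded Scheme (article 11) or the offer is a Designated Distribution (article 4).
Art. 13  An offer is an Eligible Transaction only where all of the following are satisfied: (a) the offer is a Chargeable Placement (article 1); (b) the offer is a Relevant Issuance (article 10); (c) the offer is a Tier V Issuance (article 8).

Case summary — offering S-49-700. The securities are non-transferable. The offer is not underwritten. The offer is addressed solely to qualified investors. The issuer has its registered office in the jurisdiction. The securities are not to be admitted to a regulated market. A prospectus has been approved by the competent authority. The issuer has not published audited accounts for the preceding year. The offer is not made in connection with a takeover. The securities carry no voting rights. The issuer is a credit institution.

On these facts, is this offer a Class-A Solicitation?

Yes

Under article 1: the offer is underwritten? no; or the offer is made in connection with a takeover? no; or the securities are to be admitted to a regulated market? no. So the offer is not a Chargeable Placement.
Under article 10: a prospectus has been approved by the competent authority? yes; or the issuer has its registered office in the jurisdiction? yes. So the offer is a Relevant Issuance.
Under article 8: the issuer is a credit institution? yes; or the offer is not addressed solely to qualified investors? no. So the offer is a Tier V Issuance.
Under article 13: Chargeable Placement (article 1)? no; and Relevant Issuance (article 10)? yes; and Tier V Issuance (article 8)? yes. So the offer is not an Eligible Transaction.
Under article 9: a prospectus has been approved by the competent authority? yes; or the offer is addressed solely to qualified investors? yes. So the offer is a Licensed Distribution.
Under article 6: the offer is made in connection with a takeover? no; or the issuer has not published audited accounts for the preceding year? yes. So the offer is a Supervised Issuance.
Under article 3: Licensed Distribution (article 9)? yes; and Supervised Issuance (article 6)? yes. So the offer is a Primary Placement.
Under article 11: Eligible Transaction (article 13)? no; the securities carry no voting rights? yes; not a Primary Placement (article 3)? no — 1 of 3 hold (need ≥2) → not satisfied.
Under article 5: the securities are to be admitted to a regulated market? no; and the issuer has published audited accounts for the preceding year? no. So the offer is not a Listed Offer.
Under article 4: Listed Offer (article 5)? no; or the securities are non-transferable? yes. So the offer is a Designated Distribution.
Under article 12: Excluded Scheme (article 11)? no; or Designated Distribution (article 4)? yes. So the offer is a Class-A Solicitation.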